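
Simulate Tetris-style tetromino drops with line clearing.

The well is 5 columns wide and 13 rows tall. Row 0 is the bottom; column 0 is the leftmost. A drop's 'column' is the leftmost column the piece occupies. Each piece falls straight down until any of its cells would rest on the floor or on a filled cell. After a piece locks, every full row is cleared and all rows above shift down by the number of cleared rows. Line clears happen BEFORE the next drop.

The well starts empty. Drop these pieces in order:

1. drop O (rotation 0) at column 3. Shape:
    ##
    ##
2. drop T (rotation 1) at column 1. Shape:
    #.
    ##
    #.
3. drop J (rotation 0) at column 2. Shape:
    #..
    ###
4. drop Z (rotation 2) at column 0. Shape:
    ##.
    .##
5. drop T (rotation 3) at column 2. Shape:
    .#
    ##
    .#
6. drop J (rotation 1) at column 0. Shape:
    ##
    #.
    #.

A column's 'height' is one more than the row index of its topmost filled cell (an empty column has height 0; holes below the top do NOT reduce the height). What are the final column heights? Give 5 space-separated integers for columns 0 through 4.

Answer: 9 9 6 7 3

Derivation:
Drop 1: O rot0 at col 3 lands with bottom-row=0; cleared 0 line(s) (total 0); column heights now [0 0 0 2 2], max=2
Drop 2: T rot1 at col 1 lands with bottom-row=0; cleared 0 line(s) (total 0); column heights now [0 3 2 2 2], max=3
Drop 3: J rot0 at col 2 lands with bottom-row=2; cleared 0 line(s) (total 0); column heights now [0 3 4 3 3], max=4
Drop 4: Z rot2 at col 0 lands with bottom-row=4; cleared 0 line(s) (total 0); column heights now [6 6 5 3 3], max=6
Drop 5: T rot3 at col 2 lands with bottom-row=4; cleared 0 line(s) (total 0); column heights now [6 6 6 7 3], max=7
Drop 6: J rot1 at col 0 lands with bottom-row=6; cleared 0 line(s) (total 0); column heights now [9 9 6 7 3], max=9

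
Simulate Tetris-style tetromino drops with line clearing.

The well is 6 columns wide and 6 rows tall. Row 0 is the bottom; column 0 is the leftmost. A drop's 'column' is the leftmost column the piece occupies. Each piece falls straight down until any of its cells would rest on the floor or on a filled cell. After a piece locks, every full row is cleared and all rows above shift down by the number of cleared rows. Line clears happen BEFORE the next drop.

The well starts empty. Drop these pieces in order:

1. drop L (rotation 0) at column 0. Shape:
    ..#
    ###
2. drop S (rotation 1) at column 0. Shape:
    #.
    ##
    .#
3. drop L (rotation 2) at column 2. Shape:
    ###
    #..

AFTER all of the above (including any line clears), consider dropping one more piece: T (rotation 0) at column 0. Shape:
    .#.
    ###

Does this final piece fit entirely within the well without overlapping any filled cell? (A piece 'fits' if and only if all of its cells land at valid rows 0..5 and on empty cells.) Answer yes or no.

Drop 1: L rot0 at col 0 lands with bottom-row=0; cleared 0 line(s) (total 0); column heights now [1 1 2 0 0 0], max=2
Drop 2: S rot1 at col 0 lands with bottom-row=1; cleared 0 line(s) (total 0); column heights now [4 3 2 0 0 0], max=4
Drop 3: L rot2 at col 2 lands with bottom-row=2; cleared 0 line(s) (total 0); column heights now [4 3 4 4 4 0], max=4
Test piece T rot0 at col 0 (width 3): heights before test = [4 3 4 4 4 0]; fits = True

Answer: yes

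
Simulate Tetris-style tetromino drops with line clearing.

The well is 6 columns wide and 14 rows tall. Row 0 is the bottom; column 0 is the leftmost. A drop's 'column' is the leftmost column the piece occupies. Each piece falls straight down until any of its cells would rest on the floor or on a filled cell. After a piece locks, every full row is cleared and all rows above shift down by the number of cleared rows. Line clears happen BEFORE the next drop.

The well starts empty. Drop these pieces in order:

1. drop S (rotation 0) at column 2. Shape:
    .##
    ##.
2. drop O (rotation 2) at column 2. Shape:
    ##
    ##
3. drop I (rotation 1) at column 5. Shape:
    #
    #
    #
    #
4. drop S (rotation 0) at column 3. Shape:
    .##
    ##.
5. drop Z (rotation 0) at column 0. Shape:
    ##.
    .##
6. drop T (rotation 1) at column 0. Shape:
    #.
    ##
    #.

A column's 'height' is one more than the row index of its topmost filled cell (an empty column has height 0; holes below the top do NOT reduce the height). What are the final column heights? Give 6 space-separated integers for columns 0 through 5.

Drop 1: S rot0 at col 2 lands with bottom-row=0; cleared 0 line(s) (total 0); column heights now [0 0 1 2 2 0], max=2
Drop 2: O rot2 at col 2 lands with bottom-row=2; cleared 0 line(s) (total 0); column heights now [0 0 4 4 2 0], max=4
Drop 3: I rot1 at col 5 lands with bottom-row=0; cleared 0 line(s) (total 0); column heights now [0 0 4 4 2 4], max=4
Drop 4: S rot0 at col 3 lands with bottom-row=4; cleared 0 line(s) (total 0); column heights now [0 0 4 5 6 6], max=6
Drop 5: Z rot0 at col 0 lands with bottom-row=4; cleared 0 line(s) (total 0); column heights now [6 6 5 5 6 6], max=6
Drop 6: T rot1 at col 0 lands with bottom-row=6; cleared 0 line(s) (total 0); column heights now [9 8 5 5 6 6], max=9

Answer: 9 8 5 5 6 6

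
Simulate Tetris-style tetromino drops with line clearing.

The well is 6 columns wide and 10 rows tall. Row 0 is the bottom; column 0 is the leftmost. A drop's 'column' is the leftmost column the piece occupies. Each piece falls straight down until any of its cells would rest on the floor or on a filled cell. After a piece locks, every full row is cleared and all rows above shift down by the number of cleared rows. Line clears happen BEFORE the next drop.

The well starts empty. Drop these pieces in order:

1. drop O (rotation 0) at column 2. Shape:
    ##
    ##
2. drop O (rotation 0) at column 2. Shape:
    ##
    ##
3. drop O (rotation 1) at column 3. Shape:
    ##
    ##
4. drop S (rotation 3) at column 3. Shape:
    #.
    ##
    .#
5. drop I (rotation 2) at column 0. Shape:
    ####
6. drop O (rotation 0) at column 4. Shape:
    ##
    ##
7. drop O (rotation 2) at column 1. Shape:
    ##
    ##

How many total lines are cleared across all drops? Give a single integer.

Drop 1: O rot0 at col 2 lands with bottom-row=0; cleared 0 line(s) (total 0); column heights now [0 0 2 2 0 0], max=2
Drop 2: O rot0 at col 2 lands with bottom-row=2; cleared 0 line(s) (total 0); column heights now [0 0 4 4 0 0], max=4
Drop 3: O rot1 at col 3 lands with bottom-row=4; cleared 0 line(s) (total 0); column heights now [0 0 4 6 6 0], max=6
Drop 4: S rot3 at col 3 lands with bottom-row=6; cleared 0 line(s) (total 0); column heights now [0 0 4 9 8 0], max=9
Drop 5: I rot2 at col 0 lands with bottom-row=9; cleared 0 line(s) (total 0); column heights now [10 10 10 10 8 0], max=10
Drop 6: O rot0 at col 4 lands with bottom-row=8; cleared 1 line(s) (total 1); column heights now [0 0 4 9 9 9], max=9
Drop 7: O rot2 at col 1 lands with bottom-row=4; cleared 0 line(s) (total 1); column heights now [0 6 6 9 9 9], max=9

Answer: 1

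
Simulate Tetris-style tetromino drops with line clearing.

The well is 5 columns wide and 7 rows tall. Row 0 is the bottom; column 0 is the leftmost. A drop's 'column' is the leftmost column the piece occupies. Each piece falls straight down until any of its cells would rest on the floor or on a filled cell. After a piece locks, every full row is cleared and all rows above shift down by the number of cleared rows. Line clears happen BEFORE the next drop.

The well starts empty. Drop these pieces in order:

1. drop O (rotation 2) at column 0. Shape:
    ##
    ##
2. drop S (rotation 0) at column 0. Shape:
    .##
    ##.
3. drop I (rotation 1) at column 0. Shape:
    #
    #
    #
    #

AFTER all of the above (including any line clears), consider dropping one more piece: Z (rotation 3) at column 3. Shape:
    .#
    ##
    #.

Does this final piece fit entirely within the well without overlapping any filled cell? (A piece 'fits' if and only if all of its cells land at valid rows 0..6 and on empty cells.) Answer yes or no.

Answer: yes

Derivation:
Drop 1: O rot2 at col 0 lands with bottom-row=0; cleared 0 line(s) (total 0); column heights now [2 2 0 0 0], max=2
Drop 2: S rot0 at col 0 lands with bottom-row=2; cleared 0 line(s) (total 0); column heights now [3 4 4 0 0], max=4
Drop 3: I rot1 at col 0 lands with bottom-row=3; cleared 0 line(s) (total 0); column heights now [7 4 4 0 0], max=7
Test piece Z rot3 at col 3 (width 2): heights before test = [7 4 4 0 0]; fits = True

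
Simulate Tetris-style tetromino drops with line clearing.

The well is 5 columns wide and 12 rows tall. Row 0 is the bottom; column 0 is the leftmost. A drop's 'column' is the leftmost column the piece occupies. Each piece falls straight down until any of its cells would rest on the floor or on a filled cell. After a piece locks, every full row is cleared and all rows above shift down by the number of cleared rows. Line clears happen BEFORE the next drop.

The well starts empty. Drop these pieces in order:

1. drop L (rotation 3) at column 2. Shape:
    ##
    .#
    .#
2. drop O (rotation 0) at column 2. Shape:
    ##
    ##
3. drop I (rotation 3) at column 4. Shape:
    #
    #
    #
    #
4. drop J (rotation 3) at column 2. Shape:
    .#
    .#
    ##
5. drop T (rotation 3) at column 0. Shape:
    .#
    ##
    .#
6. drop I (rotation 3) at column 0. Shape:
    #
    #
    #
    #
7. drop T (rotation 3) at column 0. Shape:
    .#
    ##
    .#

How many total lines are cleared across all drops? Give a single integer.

Answer: 1

Derivation:
Drop 1: L rot3 at col 2 lands with bottom-row=0; cleared 0 line(s) (total 0); column heights now [0 0 3 3 0], max=3
Drop 2: O rot0 at col 2 lands with bottom-row=3; cleared 0 line(s) (total 0); column heights now [0 0 5 5 0], max=5
Drop 3: I rot3 at col 4 lands with bottom-row=0; cleared 0 line(s) (total 0); column heights now [0 0 5 5 4], max=5
Drop 4: J rot3 at col 2 lands with bottom-row=5; cleared 0 line(s) (total 0); column heights now [0 0 6 8 4], max=8
Drop 5: T rot3 at col 0 lands with bottom-row=0; cleared 0 line(s) (total 0); column heights now [2 3 6 8 4], max=8
Drop 6: I rot3 at col 0 lands with bottom-row=2; cleared 1 line(s) (total 1); column heights now [5 2 5 7 3], max=7
Drop 7: T rot3 at col 0 lands with bottom-row=4; cleared 0 line(s) (total 1); column heights now [6 7 5 7 3], max=7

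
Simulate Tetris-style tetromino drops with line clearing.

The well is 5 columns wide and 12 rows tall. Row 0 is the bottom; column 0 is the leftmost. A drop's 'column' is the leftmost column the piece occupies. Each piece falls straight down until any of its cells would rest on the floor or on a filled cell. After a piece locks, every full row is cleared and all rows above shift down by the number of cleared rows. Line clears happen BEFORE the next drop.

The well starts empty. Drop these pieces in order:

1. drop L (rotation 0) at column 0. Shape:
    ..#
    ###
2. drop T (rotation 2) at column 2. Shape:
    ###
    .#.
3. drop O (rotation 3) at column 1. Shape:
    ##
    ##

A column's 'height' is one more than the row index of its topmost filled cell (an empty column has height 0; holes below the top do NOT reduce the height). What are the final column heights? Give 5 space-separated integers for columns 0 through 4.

Drop 1: L rot0 at col 0 lands with bottom-row=0; cleared 0 line(s) (total 0); column heights now [1 1 2 0 0], max=2
Drop 2: T rot2 at col 2 lands with bottom-row=1; cleared 0 line(s) (total 0); column heights now [1 1 3 3 3], max=3
Drop 3: O rot3 at col 1 lands with bottom-row=3; cleared 0 line(s) (total 0); column heights now [1 5 5 3 3], max=5

Answer: 1 5 5 3 3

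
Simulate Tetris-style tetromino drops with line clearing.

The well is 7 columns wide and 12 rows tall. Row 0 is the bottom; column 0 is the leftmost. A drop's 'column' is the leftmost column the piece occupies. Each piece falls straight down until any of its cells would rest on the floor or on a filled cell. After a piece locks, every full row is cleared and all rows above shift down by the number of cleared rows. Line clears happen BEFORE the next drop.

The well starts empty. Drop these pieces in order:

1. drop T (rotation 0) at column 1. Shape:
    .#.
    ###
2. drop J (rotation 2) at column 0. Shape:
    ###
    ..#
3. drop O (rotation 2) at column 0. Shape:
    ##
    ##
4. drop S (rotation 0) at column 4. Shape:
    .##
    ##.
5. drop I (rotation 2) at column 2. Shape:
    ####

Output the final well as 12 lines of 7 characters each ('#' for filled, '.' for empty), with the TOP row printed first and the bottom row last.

Drop 1: T rot0 at col 1 lands with bottom-row=0; cleared 0 line(s) (total 0); column heights now [0 1 2 1 0 0 0], max=2
Drop 2: J rot2 at col 0 lands with bottom-row=2; cleared 0 line(s) (total 0); column heights now [4 4 4 1 0 0 0], max=4
Drop 3: O rot2 at col 0 lands with bottom-row=4; cleared 0 line(s) (total 0); column heights now [6 6 4 1 0 0 0], max=6
Drop 4: S rot0 at col 4 lands with bottom-row=0; cleared 0 line(s) (total 0); column heights now [6 6 4 1 1 2 2], max=6
Drop 5: I rot2 at col 2 lands with bottom-row=4; cleared 0 line(s) (total 0); column heights now [6 6 5 5 5 5 2], max=6

Answer: .......
.......
.......
.......
.......
.......
##.....
######.
###....
..#....
..#..##
.#####.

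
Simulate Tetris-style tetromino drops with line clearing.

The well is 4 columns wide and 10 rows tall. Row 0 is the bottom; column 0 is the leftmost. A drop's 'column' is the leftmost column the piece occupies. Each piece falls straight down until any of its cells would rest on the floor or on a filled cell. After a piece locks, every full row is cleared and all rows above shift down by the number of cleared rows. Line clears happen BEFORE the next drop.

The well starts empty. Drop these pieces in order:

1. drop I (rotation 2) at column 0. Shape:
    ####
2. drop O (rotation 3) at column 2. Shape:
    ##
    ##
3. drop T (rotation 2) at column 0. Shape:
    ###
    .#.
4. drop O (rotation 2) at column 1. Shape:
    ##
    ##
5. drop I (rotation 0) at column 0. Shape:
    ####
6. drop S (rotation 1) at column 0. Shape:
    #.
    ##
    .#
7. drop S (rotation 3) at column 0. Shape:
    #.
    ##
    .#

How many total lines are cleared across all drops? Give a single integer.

Answer: 2

Derivation:
Drop 1: I rot2 at col 0 lands with bottom-row=0; cleared 1 line(s) (total 1); column heights now [0 0 0 0], max=0
Drop 2: O rot3 at col 2 lands with bottom-row=0; cleared 0 line(s) (total 1); column heights now [0 0 2 2], max=2
Drop 3: T rot2 at col 0 lands with bottom-row=1; cleared 0 line(s) (total 1); column heights now [3 3 3 2], max=3
Drop 4: O rot2 at col 1 lands with bottom-row=3; cleared 0 line(s) (total 1); column heights now [3 5 5 2], max=5
Drop 5: I rot0 at col 0 lands with bottom-row=5; cleared 1 line(s) (total 2); column heights now [3 5 5 2], max=5
Drop 6: S rot1 at col 0 lands with bottom-row=5; cleared 0 line(s) (total 2); column heights now [8 7 5 2], max=8
Drop 7: S rot3 at col 0 lands with bottom-row=7; cleared 0 line(s) (total 2); column heights now [10 9 5 2], max=10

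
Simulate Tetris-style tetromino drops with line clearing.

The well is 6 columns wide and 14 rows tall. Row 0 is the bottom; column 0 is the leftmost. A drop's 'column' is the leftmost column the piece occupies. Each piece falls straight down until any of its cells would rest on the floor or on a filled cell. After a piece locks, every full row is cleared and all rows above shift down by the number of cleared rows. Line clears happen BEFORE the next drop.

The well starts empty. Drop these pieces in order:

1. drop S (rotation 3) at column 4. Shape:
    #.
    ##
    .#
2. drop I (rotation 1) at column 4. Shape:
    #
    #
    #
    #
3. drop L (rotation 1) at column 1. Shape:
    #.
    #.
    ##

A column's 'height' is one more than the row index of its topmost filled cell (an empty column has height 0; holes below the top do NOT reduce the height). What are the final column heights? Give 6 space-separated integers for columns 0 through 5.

Drop 1: S rot3 at col 4 lands with bottom-row=0; cleared 0 line(s) (total 0); column heights now [0 0 0 0 3 2], max=3
Drop 2: I rot1 at col 4 lands with bottom-row=3; cleared 0 line(s) (total 0); column heights now [0 0 0 0 7 2], max=7
Drop 3: L rot1 at col 1 lands with bottom-row=0; cleared 0 line(s) (total 0); column heights now [0 3 1 0 7 2], max=7

Answer: 0 3 1 0 7 2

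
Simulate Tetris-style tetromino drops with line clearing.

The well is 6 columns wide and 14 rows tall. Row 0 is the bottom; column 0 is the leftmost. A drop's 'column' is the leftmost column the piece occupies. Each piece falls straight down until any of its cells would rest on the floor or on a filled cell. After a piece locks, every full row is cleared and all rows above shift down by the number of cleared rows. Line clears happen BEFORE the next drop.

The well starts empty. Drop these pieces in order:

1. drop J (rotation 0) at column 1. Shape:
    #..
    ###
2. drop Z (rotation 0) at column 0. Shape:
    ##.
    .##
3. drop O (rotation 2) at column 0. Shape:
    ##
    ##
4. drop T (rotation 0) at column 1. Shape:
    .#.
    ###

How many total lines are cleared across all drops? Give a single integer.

Answer: 0

Derivation:
Drop 1: J rot0 at col 1 lands with bottom-row=0; cleared 0 line(s) (total 0); column heights now [0 2 1 1 0 0], max=2
Drop 2: Z rot0 at col 0 lands with bottom-row=2; cleared 0 line(s) (total 0); column heights now [4 4 3 1 0 0], max=4
Drop 3: O rot2 at col 0 lands with bottom-row=4; cleared 0 line(s) (total 0); column heights now [6 6 3 1 0 0], max=6
Drop 4: T rot0 at col 1 lands with bottom-row=6; cleared 0 line(s) (total 0); column heights now [6 7 8 7 0 0], max=8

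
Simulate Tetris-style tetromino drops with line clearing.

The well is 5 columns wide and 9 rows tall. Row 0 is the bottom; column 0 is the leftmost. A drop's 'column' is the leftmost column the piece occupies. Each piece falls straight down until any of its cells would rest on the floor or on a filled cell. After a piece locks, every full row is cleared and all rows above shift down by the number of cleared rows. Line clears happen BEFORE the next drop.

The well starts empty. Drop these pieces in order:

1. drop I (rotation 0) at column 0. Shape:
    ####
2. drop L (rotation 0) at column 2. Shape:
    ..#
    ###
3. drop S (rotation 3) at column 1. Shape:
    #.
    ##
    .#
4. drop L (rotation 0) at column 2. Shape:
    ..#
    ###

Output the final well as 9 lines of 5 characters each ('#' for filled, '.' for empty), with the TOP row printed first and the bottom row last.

Drop 1: I rot0 at col 0 lands with bottom-row=0; cleared 0 line(s) (total 0); column heights now [1 1 1 1 0], max=1
Drop 2: L rot0 at col 2 lands with bottom-row=1; cleared 0 line(s) (total 0); column heights now [1 1 2 2 3], max=3
Drop 3: S rot3 at col 1 lands with bottom-row=2; cleared 0 line(s) (total 0); column heights now [1 5 4 2 3], max=5
Drop 4: L rot0 at col 2 lands with bottom-row=4; cleared 0 line(s) (total 0); column heights now [1 5 5 5 6], max=6

Answer: .....
.....
.....
....#
.####
.##..
..#.#
..###
####.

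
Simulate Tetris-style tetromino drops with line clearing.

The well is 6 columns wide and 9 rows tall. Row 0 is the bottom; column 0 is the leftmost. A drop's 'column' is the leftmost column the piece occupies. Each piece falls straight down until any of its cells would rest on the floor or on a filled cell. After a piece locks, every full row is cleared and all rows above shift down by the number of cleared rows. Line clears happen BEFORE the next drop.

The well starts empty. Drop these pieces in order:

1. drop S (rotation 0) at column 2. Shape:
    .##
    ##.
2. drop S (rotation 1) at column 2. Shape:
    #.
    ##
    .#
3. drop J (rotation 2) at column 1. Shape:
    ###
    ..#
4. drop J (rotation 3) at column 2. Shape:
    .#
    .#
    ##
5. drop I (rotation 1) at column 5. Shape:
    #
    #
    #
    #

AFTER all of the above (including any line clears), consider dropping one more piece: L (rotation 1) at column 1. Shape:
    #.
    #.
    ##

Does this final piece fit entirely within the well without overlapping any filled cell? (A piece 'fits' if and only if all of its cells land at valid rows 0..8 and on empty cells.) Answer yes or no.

Answer: no

Derivation:
Drop 1: S rot0 at col 2 lands with bottom-row=0; cleared 0 line(s) (total 0); column heights now [0 0 1 2 2 0], max=2
Drop 2: S rot1 at col 2 lands with bottom-row=2; cleared 0 line(s) (total 0); column heights now [0 0 5 4 2 0], max=5
Drop 3: J rot2 at col 1 lands with bottom-row=4; cleared 0 line(s) (total 0); column heights now [0 6 6 6 2 0], max=6
Drop 4: J rot3 at col 2 lands with bottom-row=6; cleared 0 line(s) (total 0); column heights now [0 6 7 9 2 0], max=9
Drop 5: I rot1 at col 5 lands with bottom-row=0; cleared 0 line(s) (total 0); column heights now [0 6 7 9 2 4], max=9
Test piece L rot1 at col 1 (width 2): heights before test = [0 6 7 9 2 4]; fits = False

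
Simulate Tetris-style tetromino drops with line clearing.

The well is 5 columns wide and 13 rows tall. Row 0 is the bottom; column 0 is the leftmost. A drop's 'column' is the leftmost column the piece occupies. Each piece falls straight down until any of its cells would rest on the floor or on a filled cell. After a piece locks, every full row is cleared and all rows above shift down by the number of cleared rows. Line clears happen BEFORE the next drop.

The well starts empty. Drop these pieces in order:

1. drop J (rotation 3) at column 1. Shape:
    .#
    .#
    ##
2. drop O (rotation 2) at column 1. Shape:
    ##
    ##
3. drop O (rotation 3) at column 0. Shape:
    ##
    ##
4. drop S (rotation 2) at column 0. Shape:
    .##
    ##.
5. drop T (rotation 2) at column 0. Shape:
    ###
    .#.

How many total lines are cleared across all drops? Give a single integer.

Answer: 0

Derivation:
Drop 1: J rot3 at col 1 lands with bottom-row=0; cleared 0 line(s) (total 0); column heights now [0 1 3 0 0], max=3
Drop 2: O rot2 at col 1 lands with bottom-row=3; cleared 0 line(s) (total 0); column heights now [0 5 5 0 0], max=5
Drop 3: O rot3 at col 0 lands with bottom-row=5; cleared 0 line(s) (total 0); column heights now [7 7 5 0 0], max=7
Drop 4: S rot2 at col 0 lands with bottom-row=7; cleared 0 line(s) (total 0); column heights now [8 9 9 0 0], max=9
Drop 5: T rot2 at col 0 lands with bottom-row=9; cleared 0 line(s) (total 0); column heights now [11 11 11 0 0], max=11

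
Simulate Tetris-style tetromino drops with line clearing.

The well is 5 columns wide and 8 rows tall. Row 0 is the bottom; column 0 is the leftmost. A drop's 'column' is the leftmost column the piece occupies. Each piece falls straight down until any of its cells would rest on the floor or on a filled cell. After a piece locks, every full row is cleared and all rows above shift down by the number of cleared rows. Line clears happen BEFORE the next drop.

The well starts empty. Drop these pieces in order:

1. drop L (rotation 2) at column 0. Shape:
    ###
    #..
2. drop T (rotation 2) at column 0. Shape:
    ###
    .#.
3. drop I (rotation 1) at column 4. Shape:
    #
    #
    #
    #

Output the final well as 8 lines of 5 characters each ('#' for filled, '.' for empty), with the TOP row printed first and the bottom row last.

Drop 1: L rot2 at col 0 lands with bottom-row=0; cleared 0 line(s) (total 0); column heights now [2 2 2 0 0], max=2
Drop 2: T rot2 at col 0 lands with bottom-row=2; cleared 0 line(s) (total 0); column heights now [4 4 4 0 0], max=4
Drop 3: I rot1 at col 4 lands with bottom-row=0; cleared 0 line(s) (total 0); column heights now [4 4 4 0 4], max=4

Answer: .....
.....
.....
.....
###.#
.#..#
###.#
#...#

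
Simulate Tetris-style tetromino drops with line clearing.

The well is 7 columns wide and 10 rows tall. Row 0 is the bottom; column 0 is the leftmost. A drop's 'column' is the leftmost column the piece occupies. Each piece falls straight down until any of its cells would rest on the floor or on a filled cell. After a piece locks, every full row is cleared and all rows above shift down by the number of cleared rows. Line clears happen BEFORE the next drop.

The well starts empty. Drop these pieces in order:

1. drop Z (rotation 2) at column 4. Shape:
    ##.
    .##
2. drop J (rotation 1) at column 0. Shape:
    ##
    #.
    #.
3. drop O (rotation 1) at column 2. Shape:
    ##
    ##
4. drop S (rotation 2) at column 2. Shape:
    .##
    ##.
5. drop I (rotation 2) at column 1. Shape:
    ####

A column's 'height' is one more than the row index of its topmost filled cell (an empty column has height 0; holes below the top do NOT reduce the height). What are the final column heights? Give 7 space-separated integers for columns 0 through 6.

Drop 1: Z rot2 at col 4 lands with bottom-row=0; cleared 0 line(s) (total 0); column heights now [0 0 0 0 2 2 1], max=2
Drop 2: J rot1 at col 0 lands with bottom-row=0; cleared 0 line(s) (total 0); column heights now [3 3 0 0 2 2 1], max=3
Drop 3: O rot1 at col 2 lands with bottom-row=0; cleared 0 line(s) (total 0); column heights now [3 3 2 2 2 2 1], max=3
Drop 4: S rot2 at col 2 lands with bottom-row=2; cleared 0 line(s) (total 0); column heights now [3 3 3 4 4 2 1], max=4
Drop 5: I rot2 at col 1 lands with bottom-row=4; cleared 0 line(s) (total 0); column heights now [3 5 5 5 5 2 1], max=5

Answer: 3 5 5 5 5 2 1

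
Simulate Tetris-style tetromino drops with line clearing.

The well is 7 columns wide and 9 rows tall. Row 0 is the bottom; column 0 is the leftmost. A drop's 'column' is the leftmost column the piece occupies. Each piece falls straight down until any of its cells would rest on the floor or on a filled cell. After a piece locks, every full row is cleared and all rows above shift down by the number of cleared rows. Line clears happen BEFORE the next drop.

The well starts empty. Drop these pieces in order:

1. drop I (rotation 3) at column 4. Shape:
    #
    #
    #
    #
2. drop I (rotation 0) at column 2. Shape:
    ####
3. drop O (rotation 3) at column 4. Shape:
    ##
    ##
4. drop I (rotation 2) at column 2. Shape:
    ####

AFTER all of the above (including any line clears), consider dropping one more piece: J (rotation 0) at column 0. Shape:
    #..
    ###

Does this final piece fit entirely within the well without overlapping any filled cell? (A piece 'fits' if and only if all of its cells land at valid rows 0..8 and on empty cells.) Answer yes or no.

Drop 1: I rot3 at col 4 lands with bottom-row=0; cleared 0 line(s) (total 0); column heights now [0 0 0 0 4 0 0], max=4
Drop 2: I rot0 at col 2 lands with bottom-row=4; cleared 0 line(s) (total 0); column heights now [0 0 5 5 5 5 0], max=5
Drop 3: O rot3 at col 4 lands with bottom-row=5; cleared 0 line(s) (total 0); column heights now [0 0 5 5 7 7 0], max=7
Drop 4: I rot2 at col 2 lands with bottom-row=7; cleared 0 line(s) (total 0); column heights now [0 0 8 8 8 8 0], max=8
Test piece J rot0 at col 0 (width 3): heights before test = [0 0 8 8 8 8 0]; fits = False

Answer: no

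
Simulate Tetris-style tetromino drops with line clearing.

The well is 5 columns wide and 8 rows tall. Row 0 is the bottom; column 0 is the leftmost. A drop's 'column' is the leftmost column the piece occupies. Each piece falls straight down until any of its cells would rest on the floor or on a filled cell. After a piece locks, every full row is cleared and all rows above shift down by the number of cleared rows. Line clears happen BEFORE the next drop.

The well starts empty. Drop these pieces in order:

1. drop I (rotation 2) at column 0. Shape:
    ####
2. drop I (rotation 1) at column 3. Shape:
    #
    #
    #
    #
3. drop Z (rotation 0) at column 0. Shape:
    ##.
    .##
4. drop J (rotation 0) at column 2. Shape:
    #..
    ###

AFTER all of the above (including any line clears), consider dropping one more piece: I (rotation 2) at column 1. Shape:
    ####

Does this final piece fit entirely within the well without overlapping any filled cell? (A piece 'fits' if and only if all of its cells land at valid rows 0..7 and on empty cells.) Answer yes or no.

Drop 1: I rot2 at col 0 lands with bottom-row=0; cleared 0 line(s) (total 0); column heights now [1 1 1 1 0], max=1
Drop 2: I rot1 at col 3 lands with bottom-row=1; cleared 0 line(s) (total 0); column heights now [1 1 1 5 0], max=5
Drop 3: Z rot0 at col 0 lands with bottom-row=1; cleared 0 line(s) (total 0); column heights now [3 3 2 5 0], max=5
Drop 4: J rot0 at col 2 lands with bottom-row=5; cleared 0 line(s) (total 0); column heights now [3 3 7 6 6], max=7
Test piece I rot2 at col 1 (width 4): heights before test = [3 3 7 6 6]; fits = True

Answer: yes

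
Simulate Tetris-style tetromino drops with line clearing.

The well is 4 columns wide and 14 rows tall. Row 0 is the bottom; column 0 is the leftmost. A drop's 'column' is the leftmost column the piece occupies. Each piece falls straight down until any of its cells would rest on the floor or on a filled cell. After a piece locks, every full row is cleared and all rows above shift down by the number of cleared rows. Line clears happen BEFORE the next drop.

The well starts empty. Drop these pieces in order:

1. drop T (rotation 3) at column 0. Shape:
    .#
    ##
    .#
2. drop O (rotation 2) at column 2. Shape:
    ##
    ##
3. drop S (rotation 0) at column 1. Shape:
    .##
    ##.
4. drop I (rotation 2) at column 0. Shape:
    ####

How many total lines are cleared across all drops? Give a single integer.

Answer: 2

Derivation:
Drop 1: T rot3 at col 0 lands with bottom-row=0; cleared 0 line(s) (total 0); column heights now [2 3 0 0], max=3
Drop 2: O rot2 at col 2 lands with bottom-row=0; cleared 1 line(s) (total 1); column heights now [0 2 1 1], max=2
Drop 3: S rot0 at col 1 lands with bottom-row=2; cleared 0 line(s) (total 1); column heights now [0 3 4 4], max=4
Drop 4: I rot2 at col 0 lands with bottom-row=4; cleared 1 line(s) (total 2); column heights now [0 3 4 4], max=4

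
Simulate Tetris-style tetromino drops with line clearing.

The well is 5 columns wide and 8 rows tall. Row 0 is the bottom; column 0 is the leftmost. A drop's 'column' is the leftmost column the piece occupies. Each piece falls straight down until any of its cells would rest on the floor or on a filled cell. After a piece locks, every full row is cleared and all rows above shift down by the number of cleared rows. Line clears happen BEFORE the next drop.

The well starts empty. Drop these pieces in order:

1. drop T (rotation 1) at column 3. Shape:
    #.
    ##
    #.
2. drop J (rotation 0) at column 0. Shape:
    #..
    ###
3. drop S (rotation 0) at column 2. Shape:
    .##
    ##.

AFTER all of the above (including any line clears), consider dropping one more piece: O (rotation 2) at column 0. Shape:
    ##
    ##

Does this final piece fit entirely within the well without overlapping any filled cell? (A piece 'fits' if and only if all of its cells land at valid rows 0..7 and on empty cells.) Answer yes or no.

Answer: yes

Derivation:
Drop 1: T rot1 at col 3 lands with bottom-row=0; cleared 0 line(s) (total 0); column heights now [0 0 0 3 2], max=3
Drop 2: J rot0 at col 0 lands with bottom-row=0; cleared 0 line(s) (total 0); column heights now [2 1 1 3 2], max=3
Drop 3: S rot0 at col 2 lands with bottom-row=3; cleared 0 line(s) (total 0); column heights now [2 1 4 5 5], max=5
Test piece O rot2 at col 0 (width 2): heights before test = [2 1 4 5 5]; fits = True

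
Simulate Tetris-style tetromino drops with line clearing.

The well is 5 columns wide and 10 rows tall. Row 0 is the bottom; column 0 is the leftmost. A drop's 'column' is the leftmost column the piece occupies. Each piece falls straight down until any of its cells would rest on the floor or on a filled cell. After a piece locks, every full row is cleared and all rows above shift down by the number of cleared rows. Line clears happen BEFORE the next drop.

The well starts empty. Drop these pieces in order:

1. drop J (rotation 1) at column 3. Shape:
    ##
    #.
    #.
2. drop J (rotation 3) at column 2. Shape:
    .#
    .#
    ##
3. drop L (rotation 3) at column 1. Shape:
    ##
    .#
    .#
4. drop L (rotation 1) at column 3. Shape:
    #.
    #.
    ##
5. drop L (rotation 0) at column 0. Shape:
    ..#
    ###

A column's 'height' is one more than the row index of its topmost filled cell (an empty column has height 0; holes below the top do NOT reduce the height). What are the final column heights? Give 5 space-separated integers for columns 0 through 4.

Answer: 8 8 9 9 7

Derivation:
Drop 1: J rot1 at col 3 lands with bottom-row=0; cleared 0 line(s) (total 0); column heights now [0 0 0 3 3], max=3
Drop 2: J rot3 at col 2 lands with bottom-row=3; cleared 0 line(s) (total 0); column heights now [0 0 4 6 3], max=6
Drop 3: L rot3 at col 1 lands with bottom-row=4; cleared 0 line(s) (total 0); column heights now [0 7 7 6 3], max=7
Drop 4: L rot1 at col 3 lands with bottom-row=6; cleared 0 line(s) (total 0); column heights now [0 7 7 9 7], max=9
Drop 5: L rot0 at col 0 lands with bottom-row=7; cleared 0 line(s) (total 0); column heights now [8 8 9 9 7], max=9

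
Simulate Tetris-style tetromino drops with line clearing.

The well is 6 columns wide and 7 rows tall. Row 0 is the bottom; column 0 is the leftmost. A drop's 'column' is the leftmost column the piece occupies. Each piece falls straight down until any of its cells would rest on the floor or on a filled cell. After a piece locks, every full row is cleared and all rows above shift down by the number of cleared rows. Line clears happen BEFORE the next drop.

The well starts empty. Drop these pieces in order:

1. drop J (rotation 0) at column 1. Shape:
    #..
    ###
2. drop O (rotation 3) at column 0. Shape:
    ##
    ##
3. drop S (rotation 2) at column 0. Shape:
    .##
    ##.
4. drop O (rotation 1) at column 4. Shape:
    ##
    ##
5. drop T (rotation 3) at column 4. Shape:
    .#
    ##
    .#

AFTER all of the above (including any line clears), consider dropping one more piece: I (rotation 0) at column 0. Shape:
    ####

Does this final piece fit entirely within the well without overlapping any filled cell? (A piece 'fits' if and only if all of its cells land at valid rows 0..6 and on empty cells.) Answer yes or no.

Drop 1: J rot0 at col 1 lands with bottom-row=0; cleared 0 line(s) (total 0); column heights now [0 2 1 1 0 0], max=2
Drop 2: O rot3 at col 0 lands with bottom-row=2; cleared 0 line(s) (total 0); column heights now [4 4 1 1 0 0], max=4
Drop 3: S rot2 at col 0 lands with bottom-row=4; cleared 0 line(s) (total 0); column heights now [5 6 6 1 0 0], max=6
Drop 4: O rot1 at col 4 lands with bottom-row=0; cleared 0 line(s) (total 0); column heights now [5 6 6 1 2 2], max=6
Drop 5: T rot3 at col 4 lands with bottom-row=2; cleared 0 line(s) (total 0); column heights now [5 6 6 1 4 5], max=6
Test piece I rot0 at col 0 (width 4): heights before test = [5 6 6 1 4 5]; fits = True

Answer: yes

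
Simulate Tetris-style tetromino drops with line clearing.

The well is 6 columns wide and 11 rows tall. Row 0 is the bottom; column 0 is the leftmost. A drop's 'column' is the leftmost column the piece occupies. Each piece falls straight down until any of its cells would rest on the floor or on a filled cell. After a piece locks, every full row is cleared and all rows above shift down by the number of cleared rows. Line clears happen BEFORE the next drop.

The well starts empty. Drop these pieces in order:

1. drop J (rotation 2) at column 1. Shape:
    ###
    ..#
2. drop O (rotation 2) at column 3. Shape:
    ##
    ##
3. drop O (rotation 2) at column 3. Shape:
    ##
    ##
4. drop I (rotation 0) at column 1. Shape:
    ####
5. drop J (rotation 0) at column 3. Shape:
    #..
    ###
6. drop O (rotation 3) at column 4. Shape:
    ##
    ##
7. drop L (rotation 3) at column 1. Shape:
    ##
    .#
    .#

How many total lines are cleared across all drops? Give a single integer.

Answer: 0

Derivation:
Drop 1: J rot2 at col 1 lands with bottom-row=0; cleared 0 line(s) (total 0); column heights now [0 2 2 2 0 0], max=2
Drop 2: O rot2 at col 3 lands with bottom-row=2; cleared 0 line(s) (total 0); column heights now [0 2 2 4 4 0], max=4
Drop 3: O rot2 at col 3 lands with bottom-row=4; cleared 0 line(s) (total 0); column heights now [0 2 2 6 6 0], max=6
Drop 4: I rot0 at col 1 lands with bottom-row=6; cleared 0 line(s) (total 0); column heights now [0 7 7 7 7 0], max=7
Drop 5: J rot0 at col 3 lands with bottom-row=7; cleared 0 line(s) (total 0); column heights now [0 7 7 9 8 8], max=9
Drop 6: O rot3 at col 4 lands with bottom-row=8; cleared 0 line(s) (total 0); column heights now [0 7 7 9 10 10], max=10
Drop 7: L rot3 at col 1 lands with bottom-row=7; cleared 0 line(s) (total 0); column heights now [0 10 10 9 10 10], max=10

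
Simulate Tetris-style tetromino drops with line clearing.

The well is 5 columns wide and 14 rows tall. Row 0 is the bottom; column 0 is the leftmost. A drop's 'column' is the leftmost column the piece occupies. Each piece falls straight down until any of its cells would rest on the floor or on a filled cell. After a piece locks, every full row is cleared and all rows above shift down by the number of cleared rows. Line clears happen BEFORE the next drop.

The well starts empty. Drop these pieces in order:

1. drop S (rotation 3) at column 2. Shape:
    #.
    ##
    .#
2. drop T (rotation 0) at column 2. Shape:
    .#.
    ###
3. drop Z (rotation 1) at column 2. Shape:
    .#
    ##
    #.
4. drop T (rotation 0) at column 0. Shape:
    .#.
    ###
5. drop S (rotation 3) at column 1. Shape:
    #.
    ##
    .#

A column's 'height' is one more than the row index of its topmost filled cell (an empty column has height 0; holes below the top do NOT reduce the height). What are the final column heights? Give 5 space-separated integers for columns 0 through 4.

Drop 1: S rot3 at col 2 lands with bottom-row=0; cleared 0 line(s) (total 0); column heights now [0 0 3 2 0], max=3
Drop 2: T rot0 at col 2 lands with bottom-row=3; cleared 0 line(s) (total 0); column heights now [0 0 4 5 4], max=5
Drop 3: Z rot1 at col 2 lands with bottom-row=4; cleared 0 line(s) (total 0); column heights now [0 0 6 7 4], max=7
Drop 4: T rot0 at col 0 lands with bottom-row=6; cleared 0 line(s) (total 0); column heights now [7 8 7 7 4], max=8
Drop 5: S rot3 at col 1 lands with bottom-row=7; cleared 0 line(s) (total 0); column heights now [7 10 9 7 4], max=10

Answer: 7 10 9 7 4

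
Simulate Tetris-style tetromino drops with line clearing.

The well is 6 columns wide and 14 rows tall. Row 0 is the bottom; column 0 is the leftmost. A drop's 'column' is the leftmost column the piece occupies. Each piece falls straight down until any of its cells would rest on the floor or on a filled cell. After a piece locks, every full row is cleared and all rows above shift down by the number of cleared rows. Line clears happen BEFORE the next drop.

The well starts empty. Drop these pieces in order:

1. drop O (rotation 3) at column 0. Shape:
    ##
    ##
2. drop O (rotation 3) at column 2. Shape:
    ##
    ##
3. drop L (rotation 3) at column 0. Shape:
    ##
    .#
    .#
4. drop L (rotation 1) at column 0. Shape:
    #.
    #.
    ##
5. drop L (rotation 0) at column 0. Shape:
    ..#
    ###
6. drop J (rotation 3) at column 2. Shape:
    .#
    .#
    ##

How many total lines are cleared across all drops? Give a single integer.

Answer: 0

Derivation:
Drop 1: O rot3 at col 0 lands with bottom-row=0; cleared 0 line(s) (total 0); column heights now [2 2 0 0 0 0], max=2
Drop 2: O rot3 at col 2 lands with bottom-row=0; cleared 0 line(s) (total 0); column heights now [2 2 2 2 0 0], max=2
Drop 3: L rot3 at col 0 lands with bottom-row=2; cleared 0 line(s) (total 0); column heights now [5 5 2 2 0 0], max=5
Drop 4: L rot1 at col 0 lands with bottom-row=5; cleared 0 line(s) (total 0); column heights now [8 6 2 2 0 0], max=8
Drop 5: L rot0 at col 0 lands with bottom-row=8; cleared 0 line(s) (total 0); column heights now [9 9 10 2 0 0], max=10
Drop 6: J rot3 at col 2 lands with bottom-row=10; cleared 0 line(s) (total 0); column heights now [9 9 11 13 0 0], max=13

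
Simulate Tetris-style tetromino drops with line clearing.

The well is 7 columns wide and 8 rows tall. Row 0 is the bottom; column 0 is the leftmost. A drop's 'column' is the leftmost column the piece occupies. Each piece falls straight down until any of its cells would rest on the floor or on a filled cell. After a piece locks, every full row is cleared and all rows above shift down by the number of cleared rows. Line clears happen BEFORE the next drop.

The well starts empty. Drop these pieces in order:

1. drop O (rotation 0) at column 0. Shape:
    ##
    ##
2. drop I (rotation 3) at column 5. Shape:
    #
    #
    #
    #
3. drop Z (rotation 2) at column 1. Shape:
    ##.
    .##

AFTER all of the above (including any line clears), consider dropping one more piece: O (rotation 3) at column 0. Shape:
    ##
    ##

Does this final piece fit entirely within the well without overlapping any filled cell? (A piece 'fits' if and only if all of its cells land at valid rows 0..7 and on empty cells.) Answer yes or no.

Answer: yes

Derivation:
Drop 1: O rot0 at col 0 lands with bottom-row=0; cleared 0 line(s) (total 0); column heights now [2 2 0 0 0 0 0], max=2
Drop 2: I rot3 at col 5 lands with bottom-row=0; cleared 0 line(s) (total 0); column heights now [2 2 0 0 0 4 0], max=4
Drop 3: Z rot2 at col 1 lands with bottom-row=1; cleared 0 line(s) (total 0); column heights now [2 3 3 2 0 4 0], max=4
Test piece O rot3 at col 0 (width 2): heights before test = [2 3 3 2 0 4 0]; fits = True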